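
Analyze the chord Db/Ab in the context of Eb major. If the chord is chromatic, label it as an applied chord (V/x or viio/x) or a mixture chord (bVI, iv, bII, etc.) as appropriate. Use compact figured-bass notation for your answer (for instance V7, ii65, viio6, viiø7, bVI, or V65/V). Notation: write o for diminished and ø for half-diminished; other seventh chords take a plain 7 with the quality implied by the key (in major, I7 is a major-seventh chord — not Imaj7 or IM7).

bVII64

Stacked in thirds the chord is Db-F-Ab: a major triad on Db.
Db is the lowered seventh degree of Eb major (diatonic 7 would be D). This is a major triad on the lowered seventh degree (the subtonic), borrowed from the parallel minor.
With Ab in the bass the chord is in second inversion, so the figured bass is 64.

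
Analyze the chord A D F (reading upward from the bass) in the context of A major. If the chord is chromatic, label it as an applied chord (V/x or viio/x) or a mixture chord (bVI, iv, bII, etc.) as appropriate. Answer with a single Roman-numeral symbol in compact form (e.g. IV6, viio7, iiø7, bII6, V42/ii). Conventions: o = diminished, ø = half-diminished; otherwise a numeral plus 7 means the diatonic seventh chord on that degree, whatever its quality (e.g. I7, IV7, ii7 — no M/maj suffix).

The pitches D-F-A form a minor triad rooted on D.
D is the fourth degree of A major. This is the minor subdominant, borrowed from the parallel minor.
With A in the bass the chord is in second inversion, so the figured bass is 64.

iv64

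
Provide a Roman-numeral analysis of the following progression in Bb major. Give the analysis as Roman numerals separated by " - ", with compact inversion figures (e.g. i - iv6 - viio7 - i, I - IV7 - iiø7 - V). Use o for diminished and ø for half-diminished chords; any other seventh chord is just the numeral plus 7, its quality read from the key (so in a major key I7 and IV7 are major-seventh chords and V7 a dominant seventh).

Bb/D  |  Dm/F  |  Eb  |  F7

I6 - iii6 - IV - V7

Bb/D has root Bb, degree 1 in Bb major, so I6.
Dm/F has root D, degree 3 in Bb major, so iii6.
Eb: major triad on Eb = scale degree 4 → IV.
F7: dominant seventh chord on F = scale degree 5 → V7.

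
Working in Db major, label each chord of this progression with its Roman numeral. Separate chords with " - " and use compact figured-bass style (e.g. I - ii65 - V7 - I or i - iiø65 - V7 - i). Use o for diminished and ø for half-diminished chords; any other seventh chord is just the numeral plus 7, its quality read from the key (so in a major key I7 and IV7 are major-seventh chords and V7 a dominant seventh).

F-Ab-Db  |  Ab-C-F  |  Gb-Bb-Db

F-Ab-Db: major triad on Db = scale degree 1 → I6.
Ab-C-F: minor triad on F = scale degree 3 → iii6.
Gb-Bb-Db: major triad on Gb = scale degree 4 → IV.

I6 - iii6 - IV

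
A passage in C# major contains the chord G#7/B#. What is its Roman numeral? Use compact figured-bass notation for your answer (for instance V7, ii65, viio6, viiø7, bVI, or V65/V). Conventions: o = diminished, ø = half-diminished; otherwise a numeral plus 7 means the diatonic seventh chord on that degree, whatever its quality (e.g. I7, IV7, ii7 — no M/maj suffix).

Stacked in thirds the chord is G#-B#-D#-F#: a dominant seventh chord on G#.
G# is scale degree 5 in C# major, and a dominant seventh chord on that degree is written V7.
With B# in the bass the chord is in first inversion, so the figured bass is 65.

V65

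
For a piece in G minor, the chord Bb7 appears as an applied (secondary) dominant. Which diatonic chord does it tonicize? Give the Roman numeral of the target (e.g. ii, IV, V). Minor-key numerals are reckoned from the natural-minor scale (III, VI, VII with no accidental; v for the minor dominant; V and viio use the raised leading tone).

VI

The chord is a dominant seventh chord on Bb.
A dominant resolves down a perfect fifth: Bb → Eb. In G minor, Eb is scale degree 6, i.e. VI.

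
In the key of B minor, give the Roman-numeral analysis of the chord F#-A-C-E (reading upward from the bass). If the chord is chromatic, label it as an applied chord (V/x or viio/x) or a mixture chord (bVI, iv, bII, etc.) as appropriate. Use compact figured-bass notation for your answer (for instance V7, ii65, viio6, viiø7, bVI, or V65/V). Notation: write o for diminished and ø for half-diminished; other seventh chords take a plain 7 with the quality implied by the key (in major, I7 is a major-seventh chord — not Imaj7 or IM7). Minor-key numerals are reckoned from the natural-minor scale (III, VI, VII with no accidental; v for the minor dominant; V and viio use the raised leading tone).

Stacked in thirds the chord is F#-A-C-E: a half-diminished seventh chord on F#.
F# sits a half step below G (VI in B minor); a diminished chord there is the applied leading-tone chord of VI.

viiø7/VI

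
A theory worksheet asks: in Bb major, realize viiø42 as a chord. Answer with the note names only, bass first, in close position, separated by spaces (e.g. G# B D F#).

G A C Eb

The numeral's case and figure indicate a half-diminished seventh chord. In Bb major its root, the leading tone, is A.
That chord is spelled A-C-Eb-G.
The figured bass 42 indicates third inversion, placing the seventh (G) in the bass: G-A-C-Eb.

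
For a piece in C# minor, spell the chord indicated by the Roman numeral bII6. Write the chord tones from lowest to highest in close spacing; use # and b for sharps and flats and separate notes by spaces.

bII6 is the Neapolitan sixth — a major triad on the lowered second degree, here in its customary first inversion. In C# minor that root is D.
So the chord is D-F#-A.
The figured bass 6 indicates first inversion, placing the third (F#) in the bass: F#-A-D.

F# A D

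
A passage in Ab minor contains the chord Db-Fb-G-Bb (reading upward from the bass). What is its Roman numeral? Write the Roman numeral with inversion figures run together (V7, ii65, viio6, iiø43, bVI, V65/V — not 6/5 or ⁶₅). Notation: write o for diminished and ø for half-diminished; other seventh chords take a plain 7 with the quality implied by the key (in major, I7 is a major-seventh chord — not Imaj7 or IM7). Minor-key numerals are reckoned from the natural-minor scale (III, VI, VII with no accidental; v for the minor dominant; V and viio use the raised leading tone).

Stacked in thirds the chord is G-Bb-Db-Fb: a fully diminished seventh chord on G.
G is scale degree 7 in Ab minor, and a fully diminished seventh chord on that degree is written viio7.
With Db in the bass the chord is in second inversion, so the figured bass is 43.

viio43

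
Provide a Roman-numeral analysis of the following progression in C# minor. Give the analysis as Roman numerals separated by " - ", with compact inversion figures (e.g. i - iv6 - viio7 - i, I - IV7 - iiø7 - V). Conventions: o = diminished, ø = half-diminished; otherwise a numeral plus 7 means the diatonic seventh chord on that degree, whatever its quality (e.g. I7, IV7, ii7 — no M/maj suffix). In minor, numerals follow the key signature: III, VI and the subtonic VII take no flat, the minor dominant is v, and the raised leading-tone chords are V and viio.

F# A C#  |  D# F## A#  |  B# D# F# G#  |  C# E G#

iv - V/V - V65 - i

F#-A-C#: minor triad on F# = scale degree 4 → iv.
D#-F##-A# is the secondary dominant of V (major triad on D#): V/V.
B#-D#-F#-G#: root G# is the dominant; dominant seventh chord there is V65.
C#-E-G# has root C#, degree 1 in C# minor, so i.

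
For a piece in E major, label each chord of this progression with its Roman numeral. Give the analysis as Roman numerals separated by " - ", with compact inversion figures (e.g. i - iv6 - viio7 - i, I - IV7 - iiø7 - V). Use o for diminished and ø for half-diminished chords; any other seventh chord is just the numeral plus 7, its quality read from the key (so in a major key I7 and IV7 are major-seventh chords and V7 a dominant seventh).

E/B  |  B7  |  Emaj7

E/B has root E, degree 1 in E major, so I64.
B7: dominant seventh chord on B = scale degree 5 → V7.
Emaj7: major seventh chord on E = scale degree 1 → I7.

I64 - V7 - I7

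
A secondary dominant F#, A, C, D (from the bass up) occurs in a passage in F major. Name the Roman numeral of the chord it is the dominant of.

ii

The chord is a dominant seventh chord on D.
A dominant resolves down a perfect fifth: D → G. In F major, G is scale degree 2, i.e. ii.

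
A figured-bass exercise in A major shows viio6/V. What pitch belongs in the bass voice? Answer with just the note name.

The applied chord viio6/V is rooted on D#: D#-F#-A.
The figure 6 means first inversion — the third is in the bass.

F#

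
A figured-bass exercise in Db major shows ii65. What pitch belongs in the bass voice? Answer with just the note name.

Gb

ii in Db major has root Eb; the chord is Eb-Gb-Bb-Db.
The figure 65 means first inversion — the third is in the bass.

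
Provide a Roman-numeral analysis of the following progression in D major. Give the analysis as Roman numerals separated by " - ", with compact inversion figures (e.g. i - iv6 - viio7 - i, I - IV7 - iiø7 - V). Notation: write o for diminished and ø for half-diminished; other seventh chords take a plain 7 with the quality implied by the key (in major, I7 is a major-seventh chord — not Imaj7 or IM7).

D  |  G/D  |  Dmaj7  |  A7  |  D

I - IV64 - I7 - V7 - I

D: root D is the tonic; major triad there is I.
G/D has root G, degree 4 in D major, so IV64.
Dmaj7 has root D, degree 1 in D major, so I7.
A7: root A is the dominant; dominant seventh chord there is V7.
D: root D is the tonic; major triad there is I.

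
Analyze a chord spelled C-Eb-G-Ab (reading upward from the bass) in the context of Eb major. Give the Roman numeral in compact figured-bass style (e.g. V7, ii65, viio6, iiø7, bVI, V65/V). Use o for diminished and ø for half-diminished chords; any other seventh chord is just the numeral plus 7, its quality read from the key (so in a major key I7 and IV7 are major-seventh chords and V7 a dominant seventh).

IV65

Stacked in thirds the chord is Ab-C-Eb-G: a major seventh chord on Ab.
Ab is scale degree 4 in Eb major, and a major seventh chord on that degree is written IV7.
With C in the bass the chord is in first inversion, so the figured bass is 65.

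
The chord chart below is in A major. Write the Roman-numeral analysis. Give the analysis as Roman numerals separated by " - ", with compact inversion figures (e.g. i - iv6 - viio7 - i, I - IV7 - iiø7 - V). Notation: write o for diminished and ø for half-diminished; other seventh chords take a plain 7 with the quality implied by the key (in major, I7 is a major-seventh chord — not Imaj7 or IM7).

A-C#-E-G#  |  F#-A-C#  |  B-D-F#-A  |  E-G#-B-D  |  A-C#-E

I7 - vi - ii7 - V7 - I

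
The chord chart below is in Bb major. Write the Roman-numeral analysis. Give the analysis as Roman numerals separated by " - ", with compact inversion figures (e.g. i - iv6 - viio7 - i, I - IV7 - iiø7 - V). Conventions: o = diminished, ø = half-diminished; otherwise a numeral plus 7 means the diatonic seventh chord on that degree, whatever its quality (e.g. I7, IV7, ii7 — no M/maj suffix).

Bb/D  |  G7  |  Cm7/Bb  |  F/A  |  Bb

I6 - V7/ii - ii42 - V6 - I

Bb/D: root Bb is the tonic; major triad there is I6.
G7: a dominant seventh chord on G, the applied dominant of ii → V7/ii.
Cm7/Bb: root C is the supertonic; minor seventh chord there is ii42.
F/A: root F is the dominant; major triad there is V6.
Bb: root Bb is the tonic; major triad there is I.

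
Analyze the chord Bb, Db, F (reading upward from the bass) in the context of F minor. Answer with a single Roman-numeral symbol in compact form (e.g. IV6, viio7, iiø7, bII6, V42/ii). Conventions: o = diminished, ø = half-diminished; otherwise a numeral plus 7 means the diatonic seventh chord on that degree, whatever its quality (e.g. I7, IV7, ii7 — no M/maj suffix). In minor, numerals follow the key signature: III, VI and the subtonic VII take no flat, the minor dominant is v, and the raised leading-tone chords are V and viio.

iv

The pitches Bb-Db-F form a minor triad rooted on Bb.
Bb is scale degree 4 in F minor, and a minor triad on that degree is written iv.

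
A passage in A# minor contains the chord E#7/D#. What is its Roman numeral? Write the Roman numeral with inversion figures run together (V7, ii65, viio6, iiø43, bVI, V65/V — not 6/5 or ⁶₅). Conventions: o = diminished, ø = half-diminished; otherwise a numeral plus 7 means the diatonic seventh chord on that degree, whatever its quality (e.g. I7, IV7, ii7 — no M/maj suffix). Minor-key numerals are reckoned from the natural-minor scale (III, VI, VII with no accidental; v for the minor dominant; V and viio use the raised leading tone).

V42

The pitches E#-G##-B#-D# form a dominant seventh chord rooted on E#.
E# is scale degree 5 in A# minor, and a dominant seventh chord on that degree is written V7.
With D# in the bass the chord is in third inversion, so the figured bass is 42.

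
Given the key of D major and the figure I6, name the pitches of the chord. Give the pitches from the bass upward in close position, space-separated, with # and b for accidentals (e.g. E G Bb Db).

In D major, the tonic is D, and the diatonic chord built there is a major triad.
That chord is spelled D-F#-A.
With the 6 figure the chord is in first inversion; from the bass F# upward in close position it reads F#-A-D.

F# A D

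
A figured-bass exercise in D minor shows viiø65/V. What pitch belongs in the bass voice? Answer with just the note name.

B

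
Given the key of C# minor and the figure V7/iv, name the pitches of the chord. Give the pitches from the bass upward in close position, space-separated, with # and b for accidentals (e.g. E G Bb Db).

C# E# G# B

The slash means an applied dominant: we want the dominant of iv. In C# minor, iv is F# minor, and its dominant is built on C#.
Building a dominant seventh chord on C# gives C#-E#-G#-B.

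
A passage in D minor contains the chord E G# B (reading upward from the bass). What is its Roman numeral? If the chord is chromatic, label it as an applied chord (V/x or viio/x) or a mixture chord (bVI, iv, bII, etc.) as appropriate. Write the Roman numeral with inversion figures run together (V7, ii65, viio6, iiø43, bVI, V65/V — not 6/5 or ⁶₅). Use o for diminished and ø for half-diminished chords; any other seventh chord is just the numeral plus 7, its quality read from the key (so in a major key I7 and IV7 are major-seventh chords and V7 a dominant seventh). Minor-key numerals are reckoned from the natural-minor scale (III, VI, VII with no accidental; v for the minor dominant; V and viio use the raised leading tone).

The pitches E-G#-B form a major triad rooted on E.
E is not a diatonic chord root with this quality in D minor, but it lies a perfect fifth above A (V), so the chord functions as an applied dominant of V.

V/V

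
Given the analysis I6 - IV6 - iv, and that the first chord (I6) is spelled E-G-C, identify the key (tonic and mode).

C major

The chord C/E is a major triad rooted on C; its label is I6.
If C is scale degree 1 and the mode makes that degree carry a major triad, the tonic is C and the mode is major.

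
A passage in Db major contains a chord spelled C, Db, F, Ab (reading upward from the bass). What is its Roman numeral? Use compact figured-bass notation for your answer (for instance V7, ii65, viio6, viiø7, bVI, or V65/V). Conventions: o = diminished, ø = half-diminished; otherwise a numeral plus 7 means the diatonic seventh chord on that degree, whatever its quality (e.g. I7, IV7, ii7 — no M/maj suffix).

Stacked in thirds the chord is Db-F-Ab-C: a major seventh chord on Db.
Db is scale degree 1 in Db major, and a major seventh chord on that degree is written I7.
With C in the bass the chord is in third inversion, so the figured bass is 42.

I42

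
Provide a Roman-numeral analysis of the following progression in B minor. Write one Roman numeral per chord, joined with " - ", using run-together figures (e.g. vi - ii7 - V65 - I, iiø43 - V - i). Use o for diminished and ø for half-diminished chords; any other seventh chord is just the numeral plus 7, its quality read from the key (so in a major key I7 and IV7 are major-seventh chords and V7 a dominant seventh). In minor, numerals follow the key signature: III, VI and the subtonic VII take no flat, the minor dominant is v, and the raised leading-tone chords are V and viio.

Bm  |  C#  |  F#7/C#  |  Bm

Bm: minor triad on B = scale degree 1 → i.
C#: a major triad on C#, the applied dominant of V → V/V.
F#7/C# has root F#, degree 5 in B minor, so V43.
Bm: root B is the tonic; minor triad there is i.

i - V/V - V43 - i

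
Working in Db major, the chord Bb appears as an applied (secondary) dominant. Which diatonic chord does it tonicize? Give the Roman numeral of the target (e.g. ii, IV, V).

ii

The chord is a major triad on Bb.
A dominant resolves down a perfect fifth: Bb → Eb. In Db major, Eb is scale degree 2, i.e. ii.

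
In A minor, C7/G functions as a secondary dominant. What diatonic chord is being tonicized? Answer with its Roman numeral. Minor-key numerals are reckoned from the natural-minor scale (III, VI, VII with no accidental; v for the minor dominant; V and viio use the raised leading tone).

The chord is a dominant seventh chord on C.
A dominant resolves down a perfect fifth: C → F. In A minor, F is scale degree 6, i.e. VI.

VI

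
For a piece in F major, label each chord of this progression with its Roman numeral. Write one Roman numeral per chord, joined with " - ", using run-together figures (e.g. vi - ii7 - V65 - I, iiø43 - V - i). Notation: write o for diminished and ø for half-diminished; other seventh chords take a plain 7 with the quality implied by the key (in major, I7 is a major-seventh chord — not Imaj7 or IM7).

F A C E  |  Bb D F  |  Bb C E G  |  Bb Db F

I7 - IV - V42 - iv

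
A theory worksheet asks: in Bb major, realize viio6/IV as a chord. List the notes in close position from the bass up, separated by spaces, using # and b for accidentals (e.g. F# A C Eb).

F Ab D

viio6/IV is a secondary leading-tone chord. The target IV is Eb in Bb major; the applied chord is rooted a semitone below, on D.
Building a diminished triad on D gives D-F-Ab.
The figured bass 6 indicates first inversion, placing the third (F) in the bass: F-Ab-D.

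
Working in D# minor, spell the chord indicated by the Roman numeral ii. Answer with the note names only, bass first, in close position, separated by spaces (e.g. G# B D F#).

E# G# B#

ii is the minor supertonic, borrowed from the parallel major (the Dorian ii). In D# minor that root is E#.
So the chord is E#-G#-B#.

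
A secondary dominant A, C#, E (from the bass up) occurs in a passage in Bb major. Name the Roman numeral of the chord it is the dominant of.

iii

The chord is a major triad on A.
A dominant resolves down a perfect fifth: A → D. In Bb major, D is scale degree 3, i.e. iii.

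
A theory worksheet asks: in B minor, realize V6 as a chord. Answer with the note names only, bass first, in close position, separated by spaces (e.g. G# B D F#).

A# C# F#

In B minor, the fifth degree is F#. The dominant is major (leading tone raised), so V is a major triad.
Stacking thirds from F# gives F#-A#-C#.
The figured bass 6 indicates first inversion, placing the third (A#) in the bass: A#-C#-F#.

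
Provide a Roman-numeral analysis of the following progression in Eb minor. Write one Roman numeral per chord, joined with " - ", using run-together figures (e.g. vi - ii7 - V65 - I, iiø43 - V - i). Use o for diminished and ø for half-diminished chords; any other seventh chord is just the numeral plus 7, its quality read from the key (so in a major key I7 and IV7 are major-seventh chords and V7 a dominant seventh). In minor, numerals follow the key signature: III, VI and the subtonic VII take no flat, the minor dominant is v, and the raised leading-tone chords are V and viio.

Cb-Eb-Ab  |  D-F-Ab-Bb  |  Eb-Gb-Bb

iv6 - V65 - i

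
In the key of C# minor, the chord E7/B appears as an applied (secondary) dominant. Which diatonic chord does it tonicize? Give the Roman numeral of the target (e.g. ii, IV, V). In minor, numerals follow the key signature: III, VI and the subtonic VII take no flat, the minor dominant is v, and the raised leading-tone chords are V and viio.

The chord is a dominant seventh chord on E.
A dominant resolves down a perfect fifth: E → A. In C# minor, A is scale degree 6, i.e. VI.

VI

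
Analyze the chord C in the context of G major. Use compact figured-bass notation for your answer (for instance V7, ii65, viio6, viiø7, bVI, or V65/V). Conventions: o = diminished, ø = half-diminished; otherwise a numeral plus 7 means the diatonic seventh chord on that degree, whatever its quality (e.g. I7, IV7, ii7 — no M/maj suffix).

The pitches C-E-G form a major triad rooted on C.
In G major, C is the subdominant; the diatonic major triad there is IV.

IV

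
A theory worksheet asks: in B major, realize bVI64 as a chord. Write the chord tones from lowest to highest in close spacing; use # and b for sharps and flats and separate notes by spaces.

Scale degree 6 in B major is G#; lowering it a half step gives G. bVI64 is a major triad on the lowered sixth degree, borrowed from the parallel minor.
So the chord is G-B-D, a major triad.
The figured bass 64 indicates second inversion, placing the fifth (D) in the bass: D-G-B.

D G B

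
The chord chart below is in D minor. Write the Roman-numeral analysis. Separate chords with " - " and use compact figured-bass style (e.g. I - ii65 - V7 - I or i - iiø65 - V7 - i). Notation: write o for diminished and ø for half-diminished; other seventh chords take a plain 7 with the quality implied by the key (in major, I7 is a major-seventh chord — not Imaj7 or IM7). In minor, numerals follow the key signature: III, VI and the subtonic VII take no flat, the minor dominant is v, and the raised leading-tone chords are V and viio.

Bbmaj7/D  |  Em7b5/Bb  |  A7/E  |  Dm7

VI65 - iiø43 - V43 - i7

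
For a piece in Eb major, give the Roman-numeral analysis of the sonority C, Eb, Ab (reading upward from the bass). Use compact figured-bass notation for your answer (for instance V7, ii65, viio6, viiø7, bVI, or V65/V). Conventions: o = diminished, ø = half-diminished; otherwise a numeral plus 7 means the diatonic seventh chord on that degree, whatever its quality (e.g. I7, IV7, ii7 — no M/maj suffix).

Stacked in thirds the chord is Ab-C-Eb: a major triad on Ab.
Ab is scale degree 4 in Eb major, and a major triad on that degree is written IV.
With C in the bass the chord is in first inversion, so the figured bass is 6.

IV6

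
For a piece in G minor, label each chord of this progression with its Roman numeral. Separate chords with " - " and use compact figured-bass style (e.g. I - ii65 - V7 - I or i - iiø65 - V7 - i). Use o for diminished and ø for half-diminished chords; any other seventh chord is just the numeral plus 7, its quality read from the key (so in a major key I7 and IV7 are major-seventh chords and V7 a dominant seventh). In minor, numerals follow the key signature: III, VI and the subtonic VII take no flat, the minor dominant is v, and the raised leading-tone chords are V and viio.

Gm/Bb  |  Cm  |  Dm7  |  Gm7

i6 - iv - v7 - i7

Gm/Bb has root G, degree 1 in G minor, so i6.
Cm: root C is the subdominant; minor triad there is iv.
Dm7 has root D, degree 5 in G minor, so v7.
Gm7 has root G, degree 1 in G minor, so i7.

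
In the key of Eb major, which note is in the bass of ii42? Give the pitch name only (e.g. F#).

Eb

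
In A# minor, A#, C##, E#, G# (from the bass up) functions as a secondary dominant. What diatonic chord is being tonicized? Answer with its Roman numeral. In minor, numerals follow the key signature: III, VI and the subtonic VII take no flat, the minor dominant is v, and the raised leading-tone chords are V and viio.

iv

The chord is a dominant seventh chord on A#.
A dominant resolves down a perfect fifth: A# → D#. In A# minor, D# is scale degree 4, i.e. iv.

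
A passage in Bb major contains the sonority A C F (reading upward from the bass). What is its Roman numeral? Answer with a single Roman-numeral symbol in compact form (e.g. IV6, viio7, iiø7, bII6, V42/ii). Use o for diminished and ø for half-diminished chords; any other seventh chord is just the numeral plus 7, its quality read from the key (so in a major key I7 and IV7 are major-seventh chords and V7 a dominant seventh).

V6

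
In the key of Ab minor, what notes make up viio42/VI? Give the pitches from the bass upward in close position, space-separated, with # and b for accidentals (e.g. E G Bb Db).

The slash marks an applied leading-tone chord: viio of VI. In Ab minor, VI is Fb, so the leading tone to it is Eb, a half step below.
Building a fully diminished seventh chord on Eb gives Eb-Gb-Bbb-Dbb.
The figured bass 42 indicates third inversion, placing the seventh (Dbb) in the bass: Dbb-Eb-Gb-Bbb.

Dbb Eb Gb Bbb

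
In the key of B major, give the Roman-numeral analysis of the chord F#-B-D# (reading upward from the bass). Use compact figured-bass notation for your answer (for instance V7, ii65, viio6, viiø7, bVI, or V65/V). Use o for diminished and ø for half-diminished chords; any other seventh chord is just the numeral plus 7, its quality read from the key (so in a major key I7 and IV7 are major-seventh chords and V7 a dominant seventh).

I64

Stacked in thirds the chord is B-D#-F#: a major triad on B.
In B major, B is the tonic; the diatonic major triad there is I.
With F# in the bass the chord is in second inversion, so the figured bass is 64.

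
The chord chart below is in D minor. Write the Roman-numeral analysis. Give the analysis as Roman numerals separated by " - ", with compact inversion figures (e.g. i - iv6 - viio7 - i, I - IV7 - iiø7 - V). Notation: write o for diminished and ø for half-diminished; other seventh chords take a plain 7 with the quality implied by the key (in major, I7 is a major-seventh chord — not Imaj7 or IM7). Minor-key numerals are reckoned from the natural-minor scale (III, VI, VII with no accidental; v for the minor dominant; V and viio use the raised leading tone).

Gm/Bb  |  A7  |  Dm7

iv6 - V7 - i7

Gm/Bb: minor triad on G = scale degree 4 → iv6.
A7: root A is the dominant; dominant seventh chord there is V7.
Dm7 has root D, degree 1 in D minor, so i7.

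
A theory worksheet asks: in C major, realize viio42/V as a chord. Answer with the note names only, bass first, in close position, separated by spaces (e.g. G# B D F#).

Eb F# A C

The slash marks an applied leading-tone chord: viio of V. In C major, V is G, so the leading tone to it is F#, a half step below.
Building a fully diminished seventh chord on F# gives F#-A-C-Eb.
The figured bass 42 indicates third inversion, placing the seventh (Eb) in the bass: Eb-F#-A-C.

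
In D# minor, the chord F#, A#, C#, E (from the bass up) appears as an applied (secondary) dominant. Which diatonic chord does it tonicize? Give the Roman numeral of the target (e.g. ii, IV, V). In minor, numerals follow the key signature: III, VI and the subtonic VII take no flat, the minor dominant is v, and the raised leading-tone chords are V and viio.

VI

The chord is a dominant seventh chord on F#.
A dominant resolves down a perfect fifth: F# → B. In D# minor, B is scale degree 6, i.e. VI.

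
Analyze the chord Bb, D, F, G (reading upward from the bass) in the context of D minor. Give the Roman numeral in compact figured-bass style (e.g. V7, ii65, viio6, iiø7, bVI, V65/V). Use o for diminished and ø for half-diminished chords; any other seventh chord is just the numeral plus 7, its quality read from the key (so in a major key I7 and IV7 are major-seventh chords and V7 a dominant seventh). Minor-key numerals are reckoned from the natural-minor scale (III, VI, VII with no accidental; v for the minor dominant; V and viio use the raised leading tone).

iv65

The pitches G-Bb-D-F form a minor seventh chord rooted on G.
G is scale degree 4 in D minor, and a minor seventh chord on that degree is written iv7.
With Bb in the bass the chord is in first inversion, so the figured bass is 65.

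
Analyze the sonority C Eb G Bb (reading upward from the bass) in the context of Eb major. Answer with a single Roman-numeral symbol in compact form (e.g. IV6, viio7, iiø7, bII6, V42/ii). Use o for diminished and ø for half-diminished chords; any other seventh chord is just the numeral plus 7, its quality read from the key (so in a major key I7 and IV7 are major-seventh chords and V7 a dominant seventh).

vi7

Stacked in thirds the chord is C-Eb-G-Bb: a minor seventh chord on C.
C is scale degree 6 in Eb major, and a minor seventh chord on that degree is written vi7.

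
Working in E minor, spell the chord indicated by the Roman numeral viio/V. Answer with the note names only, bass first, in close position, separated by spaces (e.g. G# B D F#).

A# C# E

viio/V is a secondary leading-tone chord. The target V is B in E minor; the applied chord is rooted a semitone below, on A#.
Building a diminished triad on A# gives A#-C#-E.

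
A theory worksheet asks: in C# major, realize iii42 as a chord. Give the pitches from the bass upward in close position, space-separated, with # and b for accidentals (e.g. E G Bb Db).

D# E# G# B#

In C# major, the mediant is E#, and the diatonic chord built there is a minor seventh chord.
That chord is spelled E#-G#-B#-D#.
With the 42 figure the chord is in third inversion; from the bass D# upward in close position it reads D#-E#-G#-B#.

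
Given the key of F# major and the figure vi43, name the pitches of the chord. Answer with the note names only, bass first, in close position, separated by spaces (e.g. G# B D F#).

A# C# D# F#

The numeral's case and figure indicate a minor seventh chord. In F# major its root, scale degree 6, is D#.
That chord is spelled D#-F#-A#-C#.
The figured bass 43 indicates second inversion, placing the fifth (A#) in the bass: A#-C#-D#-F#.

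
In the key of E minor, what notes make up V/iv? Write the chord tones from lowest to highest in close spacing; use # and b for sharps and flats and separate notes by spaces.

E G# B

The slash means an applied dominant: we want the dominant of iv. In E minor, iv is A minor, and its dominant is built on E.
Building a major triad on E gives E-G#-B.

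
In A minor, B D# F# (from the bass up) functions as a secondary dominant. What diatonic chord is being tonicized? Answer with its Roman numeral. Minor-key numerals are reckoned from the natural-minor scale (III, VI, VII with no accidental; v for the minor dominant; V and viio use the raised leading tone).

V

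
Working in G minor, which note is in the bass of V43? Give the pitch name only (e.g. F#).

V in G minor has root D; the chord is D-F#-A-C.
The figure 43 means second inversion — the fifth is in the bass.

A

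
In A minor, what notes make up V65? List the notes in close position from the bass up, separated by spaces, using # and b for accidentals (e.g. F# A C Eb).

G# B D E

In A minor, the fifth degree is E. The dominant is major (leading tone raised), so V is a dominant seventh chord.
Stacking thirds from E gives E-G#-B-D.
With the 65 figure the chord is in first inversion; from the bass G# upward in close position it reads G#-B-D-E.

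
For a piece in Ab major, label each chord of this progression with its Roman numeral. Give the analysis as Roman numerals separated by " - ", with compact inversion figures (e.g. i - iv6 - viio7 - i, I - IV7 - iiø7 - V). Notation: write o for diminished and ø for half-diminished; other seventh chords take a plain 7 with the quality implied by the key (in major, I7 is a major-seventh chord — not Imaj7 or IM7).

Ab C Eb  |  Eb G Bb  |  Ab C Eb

I - V - I

Ab-C-Eb has root Ab, degree 1 in Ab major, so I.
Eb-G-Bb has root Eb, degree 5 in Ab major, so V.
Ab-C-Eb: major triad on Ab = scale degree 1 → I.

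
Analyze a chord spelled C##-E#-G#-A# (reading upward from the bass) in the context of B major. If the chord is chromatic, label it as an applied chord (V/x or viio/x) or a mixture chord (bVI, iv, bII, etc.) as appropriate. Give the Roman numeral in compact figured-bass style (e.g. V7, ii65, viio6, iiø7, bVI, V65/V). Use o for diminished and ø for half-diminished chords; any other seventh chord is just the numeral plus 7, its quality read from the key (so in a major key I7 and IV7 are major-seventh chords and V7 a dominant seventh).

V65/iii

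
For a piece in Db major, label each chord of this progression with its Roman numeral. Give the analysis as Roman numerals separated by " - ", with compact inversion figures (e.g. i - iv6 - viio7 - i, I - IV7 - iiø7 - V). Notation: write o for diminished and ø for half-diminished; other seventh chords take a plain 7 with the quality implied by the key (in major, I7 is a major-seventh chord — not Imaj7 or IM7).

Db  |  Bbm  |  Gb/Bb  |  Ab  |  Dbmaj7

Db: root Db is the tonic; major triad there is I.
Bbm has root Bb, degree 6 in Db major, so vi.
Gb/Bb: major triad on Gb = scale degree 4 → IV6.
Ab has root Ab, degree 5 in Db major, so V.
Dbmaj7: major seventh chord on Db = scale degree 1 → I7.

I - vi - IV6 - V - I7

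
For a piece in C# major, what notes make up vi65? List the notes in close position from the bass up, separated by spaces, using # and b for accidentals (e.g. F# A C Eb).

C# E# G# A#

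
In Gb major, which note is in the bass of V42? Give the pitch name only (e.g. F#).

Cb

V in Gb major has root Db; the chord is Db-F-Ab-Cb.
The figure 42 means third inversion — the seventh is in the bass.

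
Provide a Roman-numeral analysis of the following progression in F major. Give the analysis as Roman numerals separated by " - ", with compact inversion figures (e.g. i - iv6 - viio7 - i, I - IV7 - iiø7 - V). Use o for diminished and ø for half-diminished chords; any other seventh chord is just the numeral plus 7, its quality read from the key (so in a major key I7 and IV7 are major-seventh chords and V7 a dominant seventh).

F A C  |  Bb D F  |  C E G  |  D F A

I - IV - V - vi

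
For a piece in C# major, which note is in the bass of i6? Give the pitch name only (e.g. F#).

i in C# major has root C#; the chord is C#-E-G#.
The figure 6 means first inversion — the third is in the bass.

E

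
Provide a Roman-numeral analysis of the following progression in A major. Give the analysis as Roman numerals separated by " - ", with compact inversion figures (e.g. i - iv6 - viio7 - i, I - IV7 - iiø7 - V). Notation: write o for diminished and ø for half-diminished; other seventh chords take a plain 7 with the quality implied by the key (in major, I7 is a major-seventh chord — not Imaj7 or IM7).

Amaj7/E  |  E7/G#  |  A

Amaj7/E: root A is the tonic; major seventh chord there is I43.
E7/G#: dominant seventh chord on E = scale degree 5 → V65.
A has root A, degree 1 in A major, so I.

I43 - V65 - I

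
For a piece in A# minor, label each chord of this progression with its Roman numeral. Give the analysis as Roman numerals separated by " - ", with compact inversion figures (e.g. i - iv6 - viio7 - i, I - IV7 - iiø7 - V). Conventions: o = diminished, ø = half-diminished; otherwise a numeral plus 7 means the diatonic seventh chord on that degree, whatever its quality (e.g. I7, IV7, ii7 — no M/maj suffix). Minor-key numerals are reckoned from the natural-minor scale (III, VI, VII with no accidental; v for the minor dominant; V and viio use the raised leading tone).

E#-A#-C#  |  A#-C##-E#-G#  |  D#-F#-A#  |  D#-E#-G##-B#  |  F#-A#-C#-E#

i64 - V7/iv - iv - V42 - VI7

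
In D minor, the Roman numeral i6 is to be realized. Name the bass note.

i in D minor has root D; the chord is D-F-A.
The figure 6 means first inversion — the third is in the bass.

F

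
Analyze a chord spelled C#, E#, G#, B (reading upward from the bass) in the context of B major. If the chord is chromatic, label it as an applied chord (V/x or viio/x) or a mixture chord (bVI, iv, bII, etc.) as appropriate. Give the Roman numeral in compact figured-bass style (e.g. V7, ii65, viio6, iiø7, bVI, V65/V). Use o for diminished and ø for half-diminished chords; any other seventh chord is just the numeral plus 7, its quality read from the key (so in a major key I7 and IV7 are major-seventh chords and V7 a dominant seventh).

V7/V

Stacked in thirds the chord is C#-E#-G#-B: a dominant seventh chord on C#.
C# is not a diatonic chord root with this quality in B major, but it lies a perfect fifth above F# (V), so the chord functions as an applied dominant of V.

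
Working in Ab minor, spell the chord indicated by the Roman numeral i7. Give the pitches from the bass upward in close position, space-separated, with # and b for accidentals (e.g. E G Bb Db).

Ab Cb Eb Gb

In Ab minor, the first degree is Ab, and the diatonic chord built there is a minor seventh chord.
Stacking thirds from Ab gives Ab-Cb-Eb-Gb.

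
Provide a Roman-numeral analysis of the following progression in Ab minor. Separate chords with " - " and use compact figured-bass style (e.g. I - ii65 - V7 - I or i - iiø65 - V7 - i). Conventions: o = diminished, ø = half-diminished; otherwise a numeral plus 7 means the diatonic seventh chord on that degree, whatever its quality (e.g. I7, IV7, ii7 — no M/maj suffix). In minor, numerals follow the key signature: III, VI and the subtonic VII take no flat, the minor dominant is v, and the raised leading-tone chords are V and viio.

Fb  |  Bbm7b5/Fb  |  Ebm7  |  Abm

VI - iiø43 - v7 - i

Fb: root Fb is the submediant; major triad there is VI.
Bbm7b5/Fb has root Bb, degree 2 in Ab minor, so iiø43.
Ebm7 has root Eb, degree 5 in Ab minor, so v7.
Abm: root Ab is the tonic; minor triad there is i.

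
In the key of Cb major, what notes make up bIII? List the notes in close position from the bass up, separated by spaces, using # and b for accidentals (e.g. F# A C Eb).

Ebb Gb Bbb

Scale degree 3 in Cb major is Eb; lowering it a half step gives Ebb. bIII is a major triad on the lowered third degree, borrowed from the parallel minor.
So the chord is Ebb-Gb-Bbb.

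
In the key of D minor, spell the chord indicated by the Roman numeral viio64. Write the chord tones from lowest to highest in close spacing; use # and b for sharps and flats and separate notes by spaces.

In D minor, the leading-tone chord is built on the raised seventh degree, C#.
Stacking thirds from C# gives C#-E-G.
With the 64 figure the chord is in second inversion; from the bass G upward in close position it reads G-C#-E.

G C# E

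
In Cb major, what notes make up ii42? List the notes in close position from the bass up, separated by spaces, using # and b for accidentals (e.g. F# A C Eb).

Cb Db Fb Ab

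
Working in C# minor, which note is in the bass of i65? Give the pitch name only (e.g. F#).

E

i in C# minor has root C#; the chord is C#-E-G#-B.
The figure 65 means first inversion — the third is in the bass.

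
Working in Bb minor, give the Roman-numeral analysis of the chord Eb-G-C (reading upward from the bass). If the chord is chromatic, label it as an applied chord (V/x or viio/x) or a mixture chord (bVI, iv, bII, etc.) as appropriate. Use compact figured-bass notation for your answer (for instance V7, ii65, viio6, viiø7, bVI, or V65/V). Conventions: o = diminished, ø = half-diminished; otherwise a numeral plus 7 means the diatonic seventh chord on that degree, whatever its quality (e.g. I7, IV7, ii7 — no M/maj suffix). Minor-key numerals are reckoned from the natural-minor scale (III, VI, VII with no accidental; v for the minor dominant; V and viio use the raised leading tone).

ii6

The pitches C-Eb-G form a minor triad rooted on C.
C is the second degree of Bb minor. This is the minor supertonic, borrowed from the parallel major (the Dorian ii).
With Eb in the bass the chord is in first inversion, so the figured bass is 6.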